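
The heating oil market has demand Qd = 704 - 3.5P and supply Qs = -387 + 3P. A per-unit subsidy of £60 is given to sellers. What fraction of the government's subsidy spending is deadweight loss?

Pre-subsidy: 704 - 3.5P = -387 + 3P gives P* = 2182/13, Q* = 1515/13.
With the subsidy, sellers receive Ps = Pb + 60 for each unit, where Pb is the price buyers pay.
Supply in terms of Pb becomes Qs = -387 + 3(Pb + 60) = -207 + 3Pb. Setting this equal to demand: 704 - 3.5Pb = -207 + 3Pb, so Pb = 1822/13.
Sellers receive Ps = 1822/13 + 60 = 2602/13; Q' = 704 − 3.5·(1822/13) = 2775/13.
ΔCS = ½(1515/13 + 2775/13)(2182/13 − 1822/13) = 59400/13; ΔPS = ½(1515/13 + 2775/13)(2602/13 − 2182/13) = 69300/13.
Government spending = 60 × 2775/13 = 166500/13.
DWL = ½ × 60 × (2775/13 − 1515/13) = 37800/13; fraction = (37800/13) / (166500/13) = 42/185.

DWL / government spending = 42/185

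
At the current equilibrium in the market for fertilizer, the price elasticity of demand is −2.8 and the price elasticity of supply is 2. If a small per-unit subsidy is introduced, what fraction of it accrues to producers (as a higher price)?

Producer share = 7/12

For a small subsidy around the equilibrium, the benefit split depends on the relative slopes, which at a point are proportional to the elasticities.
Buyer share = εs/(εs + |εd|) = 2/(2 + 2.8) = 5/12; seller share = |εd|/(εs + |εd|) = 7/12.
So producers capture 7/12 of the subsidy.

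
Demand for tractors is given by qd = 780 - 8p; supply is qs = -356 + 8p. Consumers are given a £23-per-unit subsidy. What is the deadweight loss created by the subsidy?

Pre-subsidy: 780 - 8p = -356 + 8p gives p* = 71, q* = 212.
With the rebate, buyers effectively pay pb = ps − 23, where ps is the price sellers receive.
Demand in terms of ps becomes qd = 780 − 8(ps − 23) = 964 - 8ps. Setting this equal to supply: 964 - 8ps = -356 + 8ps, so ps = 82.5.
Buyers pay pb = 82.5 − 23 = 59.5; q' = -356 + 8·82.5 = 304.
The subsidy expands output by 304 − 212 = 92 past the efficient level; on those units the gap between marginal cost and willingness to pay runs from 0 up to 23.
DWL = ½ × 23 × 92 = 1058.

Deadweight loss = £1058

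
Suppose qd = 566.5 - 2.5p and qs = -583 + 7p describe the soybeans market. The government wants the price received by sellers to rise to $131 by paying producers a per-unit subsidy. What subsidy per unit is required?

Required subsidy s = $38 per unit

At a seller price of 131, quantity supplied is -583 + 7·131 = 334.
Buyers absorb 334 only when they pay pb with 566.5 − 2.5·pb = 334, i.e. pb = 93.
s = ps − pb = 131 − 93 = 38.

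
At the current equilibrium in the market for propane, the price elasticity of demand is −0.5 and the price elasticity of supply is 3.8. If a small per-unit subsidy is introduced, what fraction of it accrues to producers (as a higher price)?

Producer share = 5/43

For a small subsidy around the equilibrium, the benefit split depends on the relative slopes, which at a point are proportional to the elasticities.
Buyer share = εs/(εs + |εd|) = 3.8/(3.8 + 0.5) = 38/43; seller share = |εd|/(εs + |εd|) = 5/43.
So producers capture 5/43 of the subsidy.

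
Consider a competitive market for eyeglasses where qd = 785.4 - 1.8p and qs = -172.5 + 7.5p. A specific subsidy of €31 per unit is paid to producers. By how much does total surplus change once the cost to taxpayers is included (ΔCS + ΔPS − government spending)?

Net change in total surplus = -€697.5

Pre-subsidy: 785.4 - 1.8p = -172.5 + 7.5p gives p* = 103, q* = 600.
With the subsidy, sellers receive ps = pb + 31 for each unit, where pb is the price buyers pay.
Supply in terms of pb becomes qs = -172.5 + 7.5(pb + 31) = 60 + 7.5pb. Setting this equal to demand: 785.4 - 1.8pb = 60 + 7.5pb, so pb = 78.
Sellers receive ps = 78 + 31 = 109; q' = 785.4 − 1.8·78 = 645.
ΔCS = ½(600 + 645)(103 − 78) = 15562.5; ΔPS = ½(600 + 645)(109 − 103) = 3735.
Government spending = 31 × 645 = 19995.
Net change = 15562.5 + 3735 − 19995 = -697.5. The loss equals the DWL triangle ½·31·45.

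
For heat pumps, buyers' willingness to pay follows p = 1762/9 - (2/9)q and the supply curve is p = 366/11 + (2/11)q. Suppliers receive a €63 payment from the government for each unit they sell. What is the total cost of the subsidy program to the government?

Pre-subsidy: 1762/9 - (2/9)q = 366/11 + (2/11)q gives q* = 402.2 and p* = 106.4.
With the subsidy, sellers receive ps = pb + 63 for each unit, where pb is the price buyers pay.
On the curves, pb = 1762/9 - (2/9)q and ps = 366/11 + (2/11)q; the wedge ps − pb = 63 gives 366/11 + (2/11)q − (1762/9 - (2/9)q) = 63, so q' = 558.125.
Then pb = 1762/9 − (2/9)·558.125 = 71.75 and ps = 366/11 + (2/11)·558.125 = 134.75.
Government outlay = subsidy × quantity = 63 × 558.125 = 35161.875.

Government cost = €35161.875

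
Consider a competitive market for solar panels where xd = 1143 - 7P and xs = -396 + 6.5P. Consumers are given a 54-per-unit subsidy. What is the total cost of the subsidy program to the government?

Government cost = 28458

Pre-subsidy: 1143 - 7P = -396 + 6.5P gives P* = 114, x* = 345.
With the rebate, buyers effectively pay Pb = Ps − 54, where Ps is the price sellers receive.
Demand in terms of Ps becomes xd = 1143 − 7(Ps − 54) = 1521 - 7Ps. Setting this equal to supply: 1521 - 7Ps = -396 + 6.5Ps, so Ps = 142.
Buyers pay Pb = 142 − 54 = 88; x' = -396 + 6.5·142 = 527.
Government outlay = subsidy × quantity = 54 × 527 = 28458.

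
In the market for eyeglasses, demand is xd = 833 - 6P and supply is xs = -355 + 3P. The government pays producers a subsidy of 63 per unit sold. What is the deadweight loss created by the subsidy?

Deadweight loss = 3969

Pre-subsidy: 833 - 6P = -355 + 3P gives P* = 132, x* = 41.
With the subsidy, sellers receive Ps = Pb + 63 for each unit, where Pb is the price buyers pay.
Supply in terms of Pb becomes xs = -355 + 3(Pb + 63) = -166 + 3Pb. Setting this equal to demand: 833 - 6Pb = -166 + 3Pb, so Pb = 111.
Sellers receive Ps = 111 + 63 = 174; x' = 833 − 6·111 = 167.
The subsidy expands output by 167 − 41 = 126 past the efficient level; on those units the gap between marginal cost and willingness to pay runs from 0 up to 63.
DWL = ½ × 63 × 126 = 3969.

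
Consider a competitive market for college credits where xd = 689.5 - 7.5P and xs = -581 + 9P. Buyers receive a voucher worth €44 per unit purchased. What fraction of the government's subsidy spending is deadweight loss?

DWL / government spending = 45/146

Pre-subsidy: 689.5 - 7.5P = -581 + 9P gives P* = 77, x* = 112.
With the rebate, buyers effectively pay Pb = Ps − 44, where Ps is the price sellers receive.
Demand in terms of Ps becomes xd = 689.5 − 7.5(Ps − 44) = 1019.5 - 7.5Ps. Setting this equal to supply: 1019.5 - 7.5Ps = -581 + 9Ps, so Ps = 97.
Buyers pay Pb = 97 − 44 = 53; x' = -581 + 9·97 = 292.
ΔCS = ½(112 + 292)(77 − 53) = 4848; ΔPS = ½(112 + 292)(97 − 77) = 4040.
Government spending = 44 × 292 = 12848.
DWL = ½ × 44 × (292 − 112) = 3960; fraction = 3960 / 12848 = 45/146.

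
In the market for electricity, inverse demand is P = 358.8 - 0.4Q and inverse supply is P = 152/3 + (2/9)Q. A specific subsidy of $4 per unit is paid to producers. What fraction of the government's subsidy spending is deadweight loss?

DWL / government spending = 15/2341

Pre-subsidy: 358.8 - 0.4Q = 152/3 + (2/9)Q gives Q* = 6933/14 and P* = 1125/7.
With the subsidy, sellers receive Ps = Pb + 4 for each unit, where Pb is the price buyers pay.
On the curves, Pb = 358.8 - 0.4Q and Ps = 152/3 + (2/9)Q; the wedge Ps − Pb = 4 gives 152/3 + (2/9)Q − (358.8 - 0.4Q) = 4, so Q' = 7023/14.
Then Pb = 358.8 − 0.4·(7023/14) = 1107/7 and Ps = 152/3 + (2/9)·(7023/14) = 1135/7.
ΔCS = ½(6933/14 + 7023/14)(1125/7 − 1107/7) = 62802/49; ΔPS = ½(6933/14 + 7023/14)(1135/7 − 1125/7) = 34890/49.
Government spending = 4 × 7023/14 = 14046/7.
DWL = ½ × 4 × (7023/14 − 6933/14) = 90/7; fraction = (90/7) / (14046/7) = 15/2341.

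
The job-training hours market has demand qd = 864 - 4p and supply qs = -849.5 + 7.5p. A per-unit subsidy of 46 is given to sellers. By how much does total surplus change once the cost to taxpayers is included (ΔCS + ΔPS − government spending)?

Pre-subsidy: 864 - 4p = -849.5 + 7.5p gives p* = 149, q* = 268.
With the subsidy, sellers receive ps = pb + 46 for each unit, where pb is the price buyers pay.
Supply in terms of pb becomes qs = -849.5 + 7.5(pb + 46) = -504.5 + 7.5pb. Setting this equal to demand: 864 - 4pb = -504.5 + 7.5pb, so pb = 119.
Sellers receive ps = 119 + 46 = 165; q' = 864 − 4·119 = 388.
ΔCS = ½(268 + 388)(149 − 119) = 9840; ΔPS = ½(268 + 388)(165 − 149) = 5248.
Government spending = 46 × 388 = 17848.
Net change = 9840 + 5248 − 17848 = -2760. The loss equals the DWL triangle ½·46·120.

Net change in total surplus = -2760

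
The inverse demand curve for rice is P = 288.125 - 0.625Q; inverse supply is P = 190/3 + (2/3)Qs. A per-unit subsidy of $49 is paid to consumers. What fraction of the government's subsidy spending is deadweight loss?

Pre-subsidy: 288.125 - 0.625Q = 190/3 + (2/3)Q gives Q* = 5395/31 and P* = 5560/31.
With the rebate, buyers effectively pay Pb = Ps − 49, where Ps is the price sellers receive.
On the curves, Pb = 288.125 - 0.625Q and Ps = 190/3 + (2/3)Q; the wedge Ps − Pb = 49 gives 190/3 + (2/3)Q − (288.125 - 0.625Q) = 49, so Q' = 6571/31.
Then Pb = 288.125 − 0.625·(6571/31) = 4825/31 and Ps = 190/3 + (2/3)·(6571/31) = 6344/31.
ΔCS = ½(5395/31 + 6571/31)(5560/31 − 4825/31) = 141855/31; ΔPS = ½(5395/31 + 6571/31)(6344/31 − 5560/31) = 151312/31.
Government spending = 49 × 6571/31 = 321979/31.
DWL = ½ × 49 × (6571/31 − 5395/31) = 28812/31; fraction = (28812/31) / (321979/31) = 588/6571.

DWL / government spending = 588/6571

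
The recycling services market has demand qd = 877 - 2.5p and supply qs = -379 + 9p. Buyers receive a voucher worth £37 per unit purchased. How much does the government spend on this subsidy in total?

Pre-subsidy: 877 - 2.5p = -379 + 9p gives p* = 2512/23, q* = 13891/23.
With the rebate, buyers effectively pay pb = ps − 37, where ps is the price sellers receive.
Demand in terms of ps becomes qd = 877 − 2.5(ps − 37) = 969.5 - 2.5ps. Setting this equal to supply: 969.5 - 2.5ps = -379 + 9ps, so ps = 2697/23.
Buyers pay pb = 2697/23 − 37 = 1846/23; q' = -379 + 9·(2697/23) = 15556/23.
Government outlay = subsidy × quantity = 37 × 15556/23 = 575572/23.

Government cost = 575572/23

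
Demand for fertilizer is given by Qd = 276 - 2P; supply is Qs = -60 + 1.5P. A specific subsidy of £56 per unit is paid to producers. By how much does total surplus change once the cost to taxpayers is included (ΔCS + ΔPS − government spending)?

Net change in total surplus = -£1344

Pre-subsidy: 276 - 2P = -60 + 1.5P gives P* = 96, Q* = 84.
With the subsidy, sellers receive Ps = Pb + 56 for each unit, where Pb is the price buyers pay.
Supply in terms of Pb becomes Qs = -60 + 1.5(Pb + 56) = 24 + 1.5Pb. Setting this equal to demand: 276 - 2Pb = 24 + 1.5Pb, so Pb = 72.
Sellers receive Ps = 72 + 56 = 128; Q' = 276 − 2·72 = 132.
ΔCS = ½(84 + 132)(96 − 72) = 2592; ΔPS = ½(84 + 132)(128 − 96) = 3456.
Government spending = 56 × 132 = 7392.
Net change = 2592 + 3456 − 7392 = -1344. The loss equals the DWL triangle ½·56·48.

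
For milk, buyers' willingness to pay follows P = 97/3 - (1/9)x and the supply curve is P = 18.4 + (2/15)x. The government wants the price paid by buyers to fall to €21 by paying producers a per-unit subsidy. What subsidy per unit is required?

Required subsidy s = €11 per unit

At a buyer price of 21, quantity demanded is 291 − 9·21 = 102.
Sellers supply 102 only when they receive Ps = 18.4 + (2/15)·102 = 32.
s = Ps − Pb = 32 − 21 = 11.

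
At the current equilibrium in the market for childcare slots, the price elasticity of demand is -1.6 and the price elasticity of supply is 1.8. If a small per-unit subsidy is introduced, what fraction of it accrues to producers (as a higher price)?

For a small subsidy around the equilibrium, the benefit split depends on the relative slopes, which at a point are proportional to the elasticities.
Buyer share = εs/(εs + |εd|) = 1.8/(1.8 + 1.6) = 9/17; seller share = |εd|/(εs + |εd|) = 8/17.
So producers capture 8/17 of the subsidy.

Producer share = 8/17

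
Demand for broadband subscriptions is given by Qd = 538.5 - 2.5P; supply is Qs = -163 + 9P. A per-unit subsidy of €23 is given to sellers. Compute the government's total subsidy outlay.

Government cost = €9913

Pre-subsidy: 538.5 - 2.5P = -163 + 9P gives P* = 61, Q* = 386.
With the subsidy, sellers receive Ps = Pb + 23 for each unit, where Pb is the price buyers pay.
Supply in terms of Pb becomes Qs = -163 + 9(Pb + 23) = 44 + 9Pb. Setting this equal to demand: 538.5 - 2.5Pb = 44 + 9Pb, so Pb = 43.
Sellers receive Ps = 43 + 23 = 66; Q' = 538.5 − 2.5·43 = 431.
Government outlay = subsidy × quantity = 23 × 431 = 9913.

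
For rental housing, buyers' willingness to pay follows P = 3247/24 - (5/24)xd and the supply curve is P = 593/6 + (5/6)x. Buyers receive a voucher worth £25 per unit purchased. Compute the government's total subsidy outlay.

Pre-subsidy: 3247/24 - (5/24)x = 593/6 + (5/6)x gives x* = 35 and P* = 128.
With the rebate, buyers effectively pay Pb = Ps − 25, where Ps is the price sellers receive.
On the curves, Pb = 3247/24 - (5/24)x and Ps = 593/6 + (5/6)x; the wedge Ps − Pb = 25 gives 593/6 + (5/6)x − (3247/24 - (5/24)x) = 25, so x' = 59.
Then Pb = 3247/24 − (5/24)·59 = 123 and Ps = 593/6 + (5/6)·59 = 148.
Government outlay = subsidy × quantity = 25 × 59 = 1475.

Government cost = £1475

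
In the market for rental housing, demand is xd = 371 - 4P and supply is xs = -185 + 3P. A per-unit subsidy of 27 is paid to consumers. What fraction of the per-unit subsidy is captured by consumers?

Pre-subsidy: 371 - 4P = -185 + 3P gives P* = 556/7, x* = 373/7.
With the rebate, buyers effectively pay Pb = Ps − 27, where Ps is the price sellers receive.
Demand in terms of Ps becomes xd = 371 − 4(Ps − 27) = 479 - 4Ps. Setting this equal to supply: 479 - 4Ps = -185 + 3Ps, so Ps = 664/7.
Buyers pay Pb = 664/7 − 27 = 475/7; x' = -185 + 3·(664/7) = 697/7.
Buyers' price falls by P* − Pb = 556/7 − 475/7 = 81/7; sellers' price rises by Ps − P* = 664/7 − 556/7 = 108/7.
So consumers capture (81/7)/27 = 3/7 of each unit of subsidy.

Consumer share = 3/7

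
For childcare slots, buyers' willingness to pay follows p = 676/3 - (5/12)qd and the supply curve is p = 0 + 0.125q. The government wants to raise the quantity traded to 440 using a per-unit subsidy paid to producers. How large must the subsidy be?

At q = 440, from the demand curve buyers pay pb = 676/3 − (5/12)·440 = 42; from the supply curve sellers need ps = 0 + 0.125·440 = 55.
The subsidy must fill the gap: s = ps − pb = 55 − 42 = 13.

Required subsidy s = 13 per unit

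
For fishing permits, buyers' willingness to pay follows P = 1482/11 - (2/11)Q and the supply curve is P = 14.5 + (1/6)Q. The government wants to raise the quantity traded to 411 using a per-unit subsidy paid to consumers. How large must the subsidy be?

Required subsidy s = 23 per unit

At Q = 411, from the demand curve buyers pay Pb = 1482/11 − (2/11)·411 = 60; from the supply curve sellers need Ps = 14.5 + (1/6)·411 = 83.
The subsidy must fill the gap: s = Ps − Pb = 83 − 60 = 23.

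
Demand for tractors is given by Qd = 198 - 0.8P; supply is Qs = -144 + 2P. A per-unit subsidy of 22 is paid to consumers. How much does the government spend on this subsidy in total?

Government cost = 17380/7

Pre-subsidy: 198 - 0.8P = -144 + 2P gives P* = 855/7, Q* = 702/7.
With the rebate, buyers effectively pay Pb = Ps − 22, where Ps is the price sellers receive.
Demand in terms of Ps becomes Qd = 198 − 0.8(Ps − 22) = 215.6 - 0.8Ps. Setting this equal to supply: 215.6 - 0.8Ps = -144 + 2Ps, so Ps = 899/7.
Buyers pay Pb = 899/7 − 22 = 745/7; Q' = -144 + 2·(899/7) = 790/7.
Government outlay = subsidy × quantity = 22 × 790/7 = 17380/7.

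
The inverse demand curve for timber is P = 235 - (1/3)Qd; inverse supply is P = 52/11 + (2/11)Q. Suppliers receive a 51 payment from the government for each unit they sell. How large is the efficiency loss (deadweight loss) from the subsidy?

Pre-subsidy: 235 - (1/3)Q = 52/11 + (2/11)Q gives Q* = 447 and P* = 86.
With the subsidy, sellers receive Ps = Pb + 51 for each unit, where Pb is the price buyers pay.
On the curves, Pb = 235 - (1/3)Q and Ps = 52/11 + (2/11)Q; the wedge Ps − Pb = 51 gives 52/11 + (2/11)Q − (235 - (1/3)Q) = 51, so Q' = 546.
Then Pb = 235 − (1/3)·546 = 53 and Ps = 52/11 + (2/11)·546 = 104.
The subsidy expands output by 546 − 447 = 99 past the efficient level; on those units the gap between marginal cost and willingness to pay runs from 0 up to 51.
DWL = ½ × 51 × 99 = 2524.5.

Deadweight loss = 2524.5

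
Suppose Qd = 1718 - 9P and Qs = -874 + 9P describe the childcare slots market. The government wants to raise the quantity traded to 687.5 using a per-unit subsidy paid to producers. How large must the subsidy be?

At Q = 687.5, invert demand for the buyer price: Pb = (1718 − 687.5)/9 = 114.5; invert supply for the seller price: Ps = (687.5 − (-874))/9 = 173.5.
The subsidy must fill the gap: s = Ps − Pb = 173.5 − 114.5 = 59.

Required subsidy s = 59 per unit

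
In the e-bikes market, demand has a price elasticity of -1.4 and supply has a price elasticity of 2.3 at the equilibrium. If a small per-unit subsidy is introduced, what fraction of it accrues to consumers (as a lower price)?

Consumer share = 23/37

For a small subsidy around the equilibrium, the benefit split depends on the relative slopes, which at a point are proportional to the elasticities.
Buyer share = εs/(εs + |εd|) = 2.3/(2.3 + 1.4) = 23/37; seller share = |εd|/(εs + |εd|) = 14/37.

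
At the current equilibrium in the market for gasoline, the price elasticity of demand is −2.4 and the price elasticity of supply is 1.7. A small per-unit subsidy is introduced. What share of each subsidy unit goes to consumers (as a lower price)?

For a small subsidy around the equilibrium, the benefit split depends on the relative slopes, which at a point are proportional to the elasticities.
Buyer share = εs/(εs + |εd|) = 1.7/(1.7 + 2.4) = 17/41; seller share = |εd|/(εs + |εd|) = 24/41.

Consumer share = 17/41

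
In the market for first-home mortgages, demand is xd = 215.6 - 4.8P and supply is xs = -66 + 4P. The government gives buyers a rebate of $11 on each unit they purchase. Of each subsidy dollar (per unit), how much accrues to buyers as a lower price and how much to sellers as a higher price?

Pre-subsidy: 215.6 - 4.8P = -66 + 4P gives P* = 32, x* = 62.
With the rebate, buyers effectively pay Pb = Ps − 11, where Ps is the price sellers receive.
Demand in terms of Ps becomes xd = 215.6 − 4.8(Ps − 11) = 268.4 - 4.8Ps. Setting this equal to supply: 268.4 - 4.8Ps = -66 + 4Ps, so Ps = 38.
Buyers pay Pb = 38 − 11 = 27; x' = -66 + 4·38 = 86.
Buyers' price falls by P* − Pb = 32 − 27 = 5; sellers' price rises by Ps − P* = 38 − 32 = 6.

Buyers gain $5 per unit; sellers gain $6 per unit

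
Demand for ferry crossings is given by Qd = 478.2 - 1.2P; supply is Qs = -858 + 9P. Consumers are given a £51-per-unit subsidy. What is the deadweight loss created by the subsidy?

Pre-subsidy: 478.2 - 1.2P = -858 + 9P gives P* = 131, Q* = 321.
With the rebate, buyers effectively pay Pb = Ps − 51, where Ps is the price sellers receive.
Demand in terms of Ps becomes Qd = 478.2 − 1.2(Ps − 51) = 539.4 - 1.2Ps. Setting this equal to supply: 539.4 - 1.2Ps = -858 + 9Ps, so Ps = 137.
Buyers pay Pb = 137 − 51 = 86; Q' = -858 + 9·137 = 375.
The subsidy expands output by 375 − 321 = 54 past the efficient level; on those units the gap between marginal cost and willingness to pay runs from 0 up to 51.
DWL = ½ × 51 × 54 = 1377.

Deadweight loss = £1377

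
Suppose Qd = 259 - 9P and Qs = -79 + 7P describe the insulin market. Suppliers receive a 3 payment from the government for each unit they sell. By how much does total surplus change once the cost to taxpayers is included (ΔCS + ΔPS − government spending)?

Pre-subsidy: 259 - 9P = -79 + 7P gives P* = 21.125, Q* = 68.875.
With the subsidy, sellers receive Ps = Pb + 3 for each unit, where Pb is the price buyers pay.
Supply in terms of Pb becomes Qs = -79 + 7(Pb + 3) = -58 + 7Pb. Setting this equal to demand: 259 - 9Pb = -58 + 7Pb, so Pb = 19.8125.
Sellers receive Ps = 19.8125 + 3 = 22.8125; Q' = 259 − 9·19.8125 = 80.6875.
ΔCS = ½(68.875 + 80.6875)(21.125 − 19.8125) = 98.150390625; ΔPS = ½(68.875 + 80.6875)(22.8125 − 21.125) = 126.193359375.
Government spending = 3 × 80.6875 = 242.0625.
Net change = 98.150390625 + 126.193359375 − 242.0625 = -17.71875. The loss equals the DWL triangle ½·3·11.8125.

Net change in total surplus = -17.71875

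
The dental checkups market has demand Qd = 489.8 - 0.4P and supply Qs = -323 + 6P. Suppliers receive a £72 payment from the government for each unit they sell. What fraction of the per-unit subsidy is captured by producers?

Pre-subsidy: 489.8 - 0.4P = -323 + 6P gives P* = 127, Q* = 439.
With the subsidy, sellers receive Ps = Pb + 72 for each unit, where Pb is the price buyers pay.
Supply in terms of Pb becomes Qs = -323 + 6(Pb + 72) = 109 + 6Pb. Setting this equal to demand: 489.8 - 0.4Pb = 109 + 6Pb, so Pb = 59.5.
Sellers receive Ps = 59.5 + 72 = 131.5; Q' = 489.8 − 0.4·59.5 = 466.
Buyers' price falls by P* − Pb = 127 − 59.5 = 67.5; sellers' price rises by Ps − P* = 131.5 − 127 = 4.5.
So producers capture 4.5/72 = 0.0625 of each unit of subsidy.

Producer share = 0.0625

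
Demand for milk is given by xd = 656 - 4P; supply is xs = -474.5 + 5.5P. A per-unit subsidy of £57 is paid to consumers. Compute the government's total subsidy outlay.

Government cost = £17784

Pre-subsidy: 656 - 4P = -474.5 + 5.5P gives P* = 119, x* = 180.
With the rebate, buyers effectively pay Pb = Ps − 57, where Ps is the price sellers receive.
Demand in terms of Ps becomes xd = 656 − 4(Ps − 57) = 884 - 4Ps. Setting this equal to supply: 884 - 4Ps = -474.5 + 5.5Ps, so Ps = 143.
Buyers pay Pb = 143 − 57 = 86; x' = -474.5 + 5.5·143 = 312.
Government outlay = subsidy × quantity = 57 × 312 = 17784.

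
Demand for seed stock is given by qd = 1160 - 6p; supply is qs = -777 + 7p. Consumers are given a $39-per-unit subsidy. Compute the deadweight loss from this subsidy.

Pre-subsidy: 1160 - 6p = -777 + 7p gives p* = 149, q* = 266.
With the rebate, buyers effectively pay pb = ps − 39, where ps is the price sellers receive.
Demand in terms of ps becomes qd = 1160 − 6(ps − 39) = 1394 - 6ps. Setting this equal to supply: 1394 - 6ps = -777 + 7ps, so ps = 167.
Buyers pay pb = 167 − 39 = 128; q' = -777 + 7·167 = 392.
The subsidy expands output by 392 − 266 = 126 past the efficient level; on those units the gap between marginal cost and willingness to pay runs from 0 up to 39.
DWL = ½ × 39 × 126 = 2457.

Deadweight loss = $2457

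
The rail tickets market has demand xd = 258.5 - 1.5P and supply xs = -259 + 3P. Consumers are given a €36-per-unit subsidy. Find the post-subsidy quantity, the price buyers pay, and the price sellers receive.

x' = 122; buyers pay €91; sellers receive €127

Pre-subsidy: 258.5 - 1.5P = -259 + 3P gives P* = 115, x* = 86.
With the rebate, buyers effectively pay Pb = Ps − 36, where Ps is the price sellers receive.
Demand in terms of Ps becomes xd = 258.5 − 1.5(Ps − 36) = 312.5 - 1.5Ps. Setting this equal to supply: 312.5 - 1.5Ps = -259 + 3Ps, so Ps = 127.
Buyers pay Pb = 127 − 36 = 91; x' = -259 + 3·127 = 122.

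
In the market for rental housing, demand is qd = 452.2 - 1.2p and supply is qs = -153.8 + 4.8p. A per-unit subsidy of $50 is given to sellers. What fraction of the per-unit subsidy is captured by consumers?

Pre-subsidy: 452.2 - 1.2p = -153.8 + 4.8p gives p* = 101, q* = 331.
With the subsidy, sellers receive ps = pb + 50 for each unit, where pb is the price buyers pay.
Supply in terms of pb becomes qs = -153.8 + 4.8(pb + 50) = 86.2 + 4.8pb. Setting this equal to demand: 452.2 - 1.2pb = 86.2 + 4.8pb, so pb = 61.
Sellers receive ps = 61 + 50 = 111; q' = 452.2 − 1.2·61 = 379.
Buyers' price falls by p* − pb = 101 − 61 = 40; sellers' price rises by ps − p* = 111 − 101 = 10.
So consumers capture 40/50 = 0.8 of each unit of subsidy.

Consumer share = 0.8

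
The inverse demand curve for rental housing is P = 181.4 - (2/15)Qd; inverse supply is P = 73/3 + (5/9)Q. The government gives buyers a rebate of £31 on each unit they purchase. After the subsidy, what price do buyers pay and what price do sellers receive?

Pre-subsidy: 181.4 - (2/15)Q = 73/3 + (5/9)Q gives Q* = 228 and P* = 151.
With the rebate, buyers effectively pay Pb = Ps − 31, where Ps is the price sellers receive.
On the curves, Pb = 181.4 - (2/15)Q and Ps = 73/3 + (5/9)Q; the wedge Ps − Pb = 31 gives 73/3 + (5/9)Q − (181.4 - (2/15)Q) = 31, so Q' = 273.
Then Pb = 181.4 − (2/15)·273 = 145 and Ps = 73/3 + (5/9)·273 = 176.

Buyers pay £145; sellers receive £176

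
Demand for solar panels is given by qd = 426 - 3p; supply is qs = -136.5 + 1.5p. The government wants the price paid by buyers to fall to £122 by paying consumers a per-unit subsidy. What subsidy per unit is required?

Required subsidy s = £9 per unit

At a buyer price of 122, quantity demanded is 426 − 3·122 = 60.
Sellers supply 60 only when they receive ps with -136.5 + 1.5·ps = 60, i.e. ps = 131.
s = ps − pb = 131 − 122 = 9.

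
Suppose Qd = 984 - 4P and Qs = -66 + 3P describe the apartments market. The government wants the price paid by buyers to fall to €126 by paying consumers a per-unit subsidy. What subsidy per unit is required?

At a buyer price of 126, quantity demanded is 984 − 4·126 = 480.
Sellers supply 480 only when they receive Ps with -66 + 3·Ps = 480, i.e. Ps = 182.
s = Ps − Pb = 182 − 126 = 56.

Required subsidy s = €56 per unit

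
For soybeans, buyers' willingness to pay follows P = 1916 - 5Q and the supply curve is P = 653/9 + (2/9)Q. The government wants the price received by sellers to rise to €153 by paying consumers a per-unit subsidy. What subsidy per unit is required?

At a seller price of 153, quantity supplied is -326.5 + 4.5·153 = 362.
Buyers absorb 362 only when they pay Pb = 1916 − 5·362 = 106.
s = Ps − Pb = 153 − 106 = 47.

Required subsidy s = €47 per unit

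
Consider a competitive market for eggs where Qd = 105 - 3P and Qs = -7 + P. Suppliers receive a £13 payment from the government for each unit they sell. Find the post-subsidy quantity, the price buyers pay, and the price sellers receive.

Pre-subsidy: 105 - 3P = -7 + P gives P* = 28, Q* = 21.
With the subsidy, sellers receive Ps = Pb + 13 for each unit, where Pb is the price buyers pay.
Supply in terms of Pb becomes Qs = -7 + 1(Pb + 13) = 6 + Pb. Setting this equal to demand: 105 - 3Pb = 6 + Pb, so Pb = 24.75.
Sellers receive Ps = 24.75 + 13 = 37.75; Q' = 105 − 3·24.75 = 30.75.

Q' = 30.75; buyers pay £24.75; sellers receive £37.75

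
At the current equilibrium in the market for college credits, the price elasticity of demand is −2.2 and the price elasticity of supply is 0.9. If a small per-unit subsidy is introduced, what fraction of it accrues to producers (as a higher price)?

Producer share = 22/31

For a small subsidy around the equilibrium, the benefit split depends on the relative slopes, which at a point are proportional to the elasticities.
Buyer share = εs/(εs + |εd|) = 0.9/(0.9 + 2.2) = 9/31; seller share = |εd|/(εs + |εd|) = 22/31.
So producers capture 22/31 of the subsidy.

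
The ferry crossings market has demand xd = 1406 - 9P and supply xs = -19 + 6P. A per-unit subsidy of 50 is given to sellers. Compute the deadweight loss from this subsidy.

Pre-subsidy: 1406 - 9P = -19 + 6P gives P* = 95, x* = 551.
With the subsidy, sellers receive Ps = Pb + 50 for each unit, where Pb is the price buyers pay.
Supply in terms of Pb becomes xs = -19 + 6(Pb + 50) = 281 + 6Pb. Setting this equal to demand: 1406 - 9Pb = 281 + 6Pb, so Pb = 75.
Sellers receive Ps = 75 + 50 = 125; x' = 1406 − 9·75 = 731.
The subsidy expands output by 731 − 551 = 180 past the efficient level; on those units the gap between marginal cost and willingness to pay runs from 0 up to 50.
DWL = ½ × 50 × 180 = 4500.

Deadweight loss = 4500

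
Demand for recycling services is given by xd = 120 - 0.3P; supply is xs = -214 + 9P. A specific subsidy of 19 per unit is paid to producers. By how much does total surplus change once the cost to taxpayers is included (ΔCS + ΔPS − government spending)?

Pre-subsidy: 120 - 0.3P = -214 + 9P gives P* = 3340/93, x* = 3386/31.
With the subsidy, sellers receive Ps = Pb + 19 for each unit, where Pb is the price buyers pay.
Supply in terms of Pb becomes xs = -214 + 9(Pb + 19) = -43 + 9Pb. Setting this equal to demand: 120 - 0.3Pb = -43 + 9Pb, so Pb = 1630/93.
Sellers receive Ps = 1630/93 + 19 = 3397/93; x' = 120 − 0.3·(1630/93) = 3557/31.
ΔCS = ½(3386/31 + 3557/31)(3340/93 − 1630/93) = 1978755/961; ΔPS = ½(3386/31 + 3557/31)(3397/93 − 3340/93) = 131917/1922.
Government spending = 19 × 3557/31 = 67583/31.
Net change = 1978755/961 + 131917/1922 − 67583/31 = -3249/62. The loss equals the DWL triangle ½·19·171/31.

Net change in total surplus = -3249/62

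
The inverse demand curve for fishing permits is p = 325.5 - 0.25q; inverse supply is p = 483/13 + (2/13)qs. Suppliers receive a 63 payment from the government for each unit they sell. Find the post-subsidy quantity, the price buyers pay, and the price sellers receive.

q' = 870; buyers pay 108; sellers receive 171

Pre-subsidy: 325.5 - 0.25q = 483/13 + (2/13)q gives q* = 714 and p* = 147.
With the subsidy, sellers receive ps = pb + 63 for each unit, where pb is the price buyers pay.
On the curves, pb = 325.5 - 0.25q and ps = 483/13 + (2/13)q; the wedge ps − pb = 63 gives 483/13 + (2/13)q − (325.5 - 0.25q) = 63, so q' = 870.
Then pb = 325.5 − 0.25·870 = 108 and ps = 483/13 + (2/13)·870 = 171.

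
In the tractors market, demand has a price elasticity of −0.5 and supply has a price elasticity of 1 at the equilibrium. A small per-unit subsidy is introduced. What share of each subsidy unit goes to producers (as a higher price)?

Producer share = 1/3

For a small subsidy around the equilibrium, the benefit split depends on the relative slopes, which at a point are proportional to the elasticities.
Buyer share = εs/(εs + |εd|) = 1/(1 + 0.5) = 2/3; seller share = |εd|/(εs + |εd|) = 1/3.
So producers capture 1/3 of the subsidy.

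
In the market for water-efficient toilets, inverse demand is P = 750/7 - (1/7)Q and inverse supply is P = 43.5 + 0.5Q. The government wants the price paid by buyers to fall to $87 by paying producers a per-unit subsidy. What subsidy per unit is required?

At a buyer price of 87, quantity demanded is 750 − 7·87 = 141.
Sellers supply 141 only when they receive Ps = 43.5 + 0.5·141 = 114.
s = Ps − Pb = 114 − 87 = 27.

Required subsidy s = $27 per unit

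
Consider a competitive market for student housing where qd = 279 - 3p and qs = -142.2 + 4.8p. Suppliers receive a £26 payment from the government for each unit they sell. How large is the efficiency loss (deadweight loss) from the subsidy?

Pre-subsidy: 279 - 3p = -142.2 + 4.8p gives p* = 54, q* = 117.
With the subsidy, sellers receive ps = pb + 26 for each unit, where pb is the price buyers pay.
Supply in terms of pb becomes qs = -142.2 + 4.8(pb + 26) = -17.4 + 4.8pb. Setting this equal to demand: 279 - 3pb = -17.4 + 4.8pb, so pb = 38.
Sellers receive ps = 38 + 26 = 64; q' = 279 − 3·38 = 165.
The subsidy expands output by 165 − 117 = 48 past the efficient level; on those units the gap between marginal cost and willingness to pay runs from 0 up to 26.
DWL = ½ × 26 × 48 = 624.

Deadweight loss = £624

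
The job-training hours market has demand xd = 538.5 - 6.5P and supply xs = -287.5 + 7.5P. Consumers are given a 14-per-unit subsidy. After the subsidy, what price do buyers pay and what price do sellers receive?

Pre-subsidy: 538.5 - 6.5P = -287.5 + 7.5P gives P* = 59, x* = 155.
With the rebate, buyers effectively pay Pb = Ps − 14, where Ps is the price sellers receive.
Demand in terms of Ps becomes xd = 538.5 − 6.5(Ps − 14) = 629.5 - 6.5Ps. Setting this equal to supply: 629.5 - 6.5Ps = -287.5 + 7.5Ps, so Ps = 65.5.
Buyers pay Pb = 65.5 − 14 = 51.5; x' = -287.5 + 7.5·65.5 = 203.75.

Buyers pay 51.5; sellers receive 65.5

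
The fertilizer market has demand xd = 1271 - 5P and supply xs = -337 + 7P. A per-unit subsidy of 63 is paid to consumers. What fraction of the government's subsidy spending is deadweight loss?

Pre-subsidy: 1271 - 5P = -337 + 7P gives P* = 134, x* = 601.
With the rebate, buyers effectively pay Pb = Ps − 63, where Ps is the price sellers receive.
Demand in terms of Ps becomes xd = 1271 − 5(Ps − 63) = 1586 - 5Ps. Setting this equal to supply: 1586 - 5Ps = -337 + 7Ps, so Ps = 160.25.
Buyers pay Pb = 160.25 − 63 = 97.25; x' = -337 + 7·160.25 = 784.75.
ΔCS = ½(601 + 784.75)(134 − 97.25) = 25463.15625; ΔPS = ½(601 + 784.75)(160.25 − 134) = 18187.96875.
Government spending = 63 × 784.75 = 49439.25.
DWL = ½ × 63 × (784.75 − 601) = 5788.125; fraction = 5788.125 / 49439.25 = 735/6278.

DWL / government spending = 735/6278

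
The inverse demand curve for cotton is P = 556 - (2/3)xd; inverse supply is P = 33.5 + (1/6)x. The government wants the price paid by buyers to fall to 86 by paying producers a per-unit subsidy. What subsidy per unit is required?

At a buyer price of 86, quantity demanded is 834 − 1.5·86 = 705.
Sellers supply 705 only when they receive Ps = 33.5 + (1/6)·705 = 151.
s = Ps − Pb = 151 − 86 = 65.

Required subsidy s = 65 per unit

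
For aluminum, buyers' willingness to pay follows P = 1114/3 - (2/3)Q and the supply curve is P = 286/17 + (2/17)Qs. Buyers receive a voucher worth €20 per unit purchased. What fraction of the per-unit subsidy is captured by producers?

Pre-subsidy: 1114/3 - (2/3)Q = 286/17 + (2/17)Q gives Q* = 452 and P* = 70.
With the rebate, buyers effectively pay Pb = Ps − 20, where Ps is the price sellers receive.
On the curves, Pb = 1114/3 - (2/3)Q and Ps = 286/17 + (2/17)Q; the wedge Ps − Pb = 20 gives 286/17 + (2/17)Q − (1114/3 - (2/3)Q) = 20, so Q' = 477.5.
Then Pb = 1114/3 − (2/3)·477.5 = 53 and Ps = 286/17 + (2/17)·477.5 = 73.
Buyers' price falls by P* − Pb = 70 − 53 = 17; sellers' price rises by Ps − P* = 73 − 70 = 3.
So producers capture 3/20 = 0.15 of each unit of subsidy.

Producer share = 0.15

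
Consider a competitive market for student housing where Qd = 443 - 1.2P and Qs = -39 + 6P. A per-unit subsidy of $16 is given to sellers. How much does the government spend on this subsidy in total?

Government cost = 18176/3

Pre-subsidy: 443 - 1.2P = -39 + 6P gives P* = 1205/18, Q* = 1088/3.
With the subsidy, sellers receive Ps = Pb + 16 for each unit, where Pb is the price buyers pay.
Supply in terms of Pb becomes Qs = -39 + 6(Pb + 16) = 57 + 6Pb. Setting this equal to demand: 443 - 1.2Pb = 57 + 6Pb, so Pb = 965/18.
Sellers receive Ps = 965/18 + 16 = 1253/18; Q' = 443 − 1.2·(965/18) = 1136/3.
Government outlay = subsidy × quantity = 16 × 1136/3 = 18176/3.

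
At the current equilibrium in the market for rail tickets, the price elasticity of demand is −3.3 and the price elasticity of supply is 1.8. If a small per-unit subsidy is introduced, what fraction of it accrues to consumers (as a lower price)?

For a small subsidy around the equilibrium, the benefit split depends on the relative slopes, which at a point are proportional to the elasticities.
Buyer share = εs/(εs + |εd|) = 1.8/(1.8 + 3.3) = 6/17; seller share = |εd|/(εs + |εd|) = 11/17.

Consumer share = 6/17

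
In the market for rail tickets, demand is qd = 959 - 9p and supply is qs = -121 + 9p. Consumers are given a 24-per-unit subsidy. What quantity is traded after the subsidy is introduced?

q' = 527

Pre-subsidy: 959 - 9p = -121 + 9p gives p* = 60, q* = 419.
With the rebate, buyers effectively pay pb = ps − 24, where ps is the price sellers receive.
Demand in terms of ps becomes qd = 959 − 9(ps − 24) = 1175 - 9ps. Setting this equal to supply: 1175 - 9ps = -121 + 9ps, so ps = 72.
Buyers pay pb = 72 − 24 = 48; q' = -121 + 9·72 = 527.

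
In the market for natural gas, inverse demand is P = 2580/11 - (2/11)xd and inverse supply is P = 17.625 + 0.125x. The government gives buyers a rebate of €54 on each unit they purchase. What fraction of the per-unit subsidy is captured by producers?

Pre-subsidy: 2580/11 - (2/11)x = 17.625 + 0.125x gives x* = 707 and P* = 106.
With the rebate, buyers effectively pay Pb = Ps − 54, where Ps is the price sellers receive.
On the curves, Pb = 2580/11 - (2/11)x and Ps = 17.625 + 0.125x; the wedge Ps − Pb = 54 gives 17.625 + 0.125x − (2580/11 - (2/11)x) = 54, so x' = 883.
Then Pb = 2580/11 − (2/11)·883 = 74 and Ps = 17.625 + 0.125·883 = 128.
Buyers' price falls by P* − Pb = 106 − 74 = 32; sellers' price rises by Ps − P* = 128 − 106 = 22.
So producers capture 22/54 = 11/27 of each unit of subsidy.

Producer share = 11/27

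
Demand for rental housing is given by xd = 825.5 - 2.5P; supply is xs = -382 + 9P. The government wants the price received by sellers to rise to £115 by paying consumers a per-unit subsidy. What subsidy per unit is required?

Required subsidy s = £46 per unit

At a seller price of 115, quantity supplied is -382 + 9·115 = 653.
Buyers absorb 653 only when they pay Pb with 825.5 − 2.5·Pb = 653, i.e. Pb = 69.
s = Ps − Pb = 115 − 69 = 46.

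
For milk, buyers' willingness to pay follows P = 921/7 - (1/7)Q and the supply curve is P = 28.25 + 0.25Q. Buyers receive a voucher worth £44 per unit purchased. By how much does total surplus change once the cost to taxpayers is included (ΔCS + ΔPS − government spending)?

Pre-subsidy: 921/7 - (1/7)Q = 28.25 + 0.25Q gives Q* = 263 and P* = 94.
With the rebate, buyers effectively pay Pb = Ps − 44, where Ps is the price sellers receive.
On the curves, Pb = 921/7 - (1/7)Q and Ps = 28.25 + 0.25Q; the wedge Ps − Pb = 44 gives 28.25 + 0.25Q − (921/7 - (1/7)Q) = 44, so Q' = 375.
Then Pb = 921/7 − (1/7)·375 = 78 and Ps = 28.25 + 0.25·375 = 122.
ΔCS = ½(263 + 375)(94 − 78) = 5104; ΔPS = ½(263 + 375)(122 − 94) = 8932.
Government spending = 44 × 375 = 16500.
Net change = 5104 + 8932 − 16500 = -2464. The loss equals the DWL triangle ½·44·112.

Net change in total surplus = -£2464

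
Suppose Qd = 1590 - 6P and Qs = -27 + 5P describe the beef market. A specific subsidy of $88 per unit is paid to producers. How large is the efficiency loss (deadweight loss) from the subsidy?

Deadweight loss = $10560

Pre-subsidy: 1590 - 6P = -27 + 5P gives P* = 147, Q* = 708.
With the subsidy, sellers receive Ps = Pb + 88 for each unit, where Pb is the price buyers pay.
Supply in terms of Pb becomes Qs = -27 + 5(Pb + 88) = 413 + 5Pb. Setting this equal to demand: 1590 - 6Pb = 413 + 5Pb, so Pb = 107.
Sellers receive Ps = 107 + 88 = 195; Q' = 1590 − 6·107 = 948.
The subsidy expands output by 948 − 708 = 240 past the efficient level; on those units the gap between marginal cost and willingness to pay runs from 0 up to 88.
DWL = ½ × 88 × 240 = 10560.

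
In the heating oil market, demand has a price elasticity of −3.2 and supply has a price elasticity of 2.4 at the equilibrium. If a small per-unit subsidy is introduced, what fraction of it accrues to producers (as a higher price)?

Producer share = 4/7

For a small subsidy around the equilibrium, the benefit split depends on the relative slopes, which at a point are proportional to the elasticities.
Buyer share = εs/(εs + |εd|) = 2.4/(2.4 + 3.2) = 3/7; seller share = |εd|/(εs + |εd|) = 4/7.
So producers capture 4/7 of the subsidy.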